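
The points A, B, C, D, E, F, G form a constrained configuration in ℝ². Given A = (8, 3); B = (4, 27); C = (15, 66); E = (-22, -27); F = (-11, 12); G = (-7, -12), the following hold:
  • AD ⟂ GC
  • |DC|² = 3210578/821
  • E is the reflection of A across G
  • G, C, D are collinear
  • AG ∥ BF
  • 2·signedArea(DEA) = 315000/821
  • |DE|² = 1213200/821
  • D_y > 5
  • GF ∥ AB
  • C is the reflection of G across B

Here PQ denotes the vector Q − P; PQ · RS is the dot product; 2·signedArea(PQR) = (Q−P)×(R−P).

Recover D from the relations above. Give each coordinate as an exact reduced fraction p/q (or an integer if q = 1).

D = (-1622/821, 4773/821)

1. D_x = -1622/821  [G, C, D are collinear ∩ AD ⟂ GC]
2. D_y = 4773/821  [G, C, D are collinear ∩ AD ⟂ GC]
   → D = (-1622/821, 4773/821)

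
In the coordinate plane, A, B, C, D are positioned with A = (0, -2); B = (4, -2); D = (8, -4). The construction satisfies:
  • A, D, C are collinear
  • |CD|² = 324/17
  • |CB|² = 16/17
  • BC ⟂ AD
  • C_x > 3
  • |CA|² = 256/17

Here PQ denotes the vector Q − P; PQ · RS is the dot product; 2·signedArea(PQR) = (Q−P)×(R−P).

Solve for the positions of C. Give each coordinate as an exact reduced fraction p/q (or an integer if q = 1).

1. C_x = 64/17  [A, D, C are collinear ∩ BC ⟂ AD]
2. C_y = -50/17  [A, D, C are collinear ∩ BC ⟂ AD]
   → C = (64/17, -50/17)

C = (64/17, -50/17)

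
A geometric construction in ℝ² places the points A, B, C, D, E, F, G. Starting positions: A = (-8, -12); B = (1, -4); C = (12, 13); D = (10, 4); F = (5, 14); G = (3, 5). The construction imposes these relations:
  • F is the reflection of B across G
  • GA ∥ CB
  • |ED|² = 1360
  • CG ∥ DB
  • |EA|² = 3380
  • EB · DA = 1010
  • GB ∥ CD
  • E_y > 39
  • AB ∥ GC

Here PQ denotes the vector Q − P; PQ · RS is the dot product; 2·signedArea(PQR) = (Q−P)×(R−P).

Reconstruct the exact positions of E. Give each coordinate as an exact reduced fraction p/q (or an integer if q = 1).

E = (18, 40)

1. E_x = 18  [line 18·x + 16·y + -964 = 0 ∩ |ED|² = 1360]
2. E_y = 40  [line 18·x + 16·y + -964 = 0 ∩ |ED|² = 1360]
   → E = (18, 40)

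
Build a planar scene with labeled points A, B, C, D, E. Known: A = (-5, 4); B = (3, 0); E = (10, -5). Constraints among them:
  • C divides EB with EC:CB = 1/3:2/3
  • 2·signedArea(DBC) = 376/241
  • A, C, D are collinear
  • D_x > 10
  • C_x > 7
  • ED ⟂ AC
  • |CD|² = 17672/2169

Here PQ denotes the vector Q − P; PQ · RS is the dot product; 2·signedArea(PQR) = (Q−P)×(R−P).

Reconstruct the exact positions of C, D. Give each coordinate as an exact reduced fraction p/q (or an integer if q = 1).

1. C_x = 23/3  [C divides EB with EC:CB = 1/3:2/3]
2. C_y = -10/3  [C divides EB with EC:CB = 1/3:2/3]
   → C = (23/3, -10/3)
3. D_x = 2443/241  [A, C, D are collinear ∩ ED ⟂ AC]
4. D_y = -1148/241  [A, C, D are collinear ∩ ED ⟂ AC]
   → D = (2443/241, -1148/241)

C = (23/3, -10/3)
D = (2443/241, -1148/241)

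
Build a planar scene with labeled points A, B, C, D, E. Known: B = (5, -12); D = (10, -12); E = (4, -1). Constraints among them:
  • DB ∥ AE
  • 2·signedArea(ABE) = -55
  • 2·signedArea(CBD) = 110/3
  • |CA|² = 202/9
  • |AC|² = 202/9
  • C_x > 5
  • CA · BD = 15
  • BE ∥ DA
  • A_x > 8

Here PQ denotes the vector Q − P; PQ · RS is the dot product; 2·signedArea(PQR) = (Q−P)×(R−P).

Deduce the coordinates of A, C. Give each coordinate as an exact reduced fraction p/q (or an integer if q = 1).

A = (9, -1)
C = (6, -14/3)

1. A_x = 9  [DB ∥ AE ∩ BE ∥ DA]
2. A_y = -1  [DB ∥ AE ∩ BE ∥ DA]
   → A = (9, -1)
3. C_x = 6  [CA · BD = 15 ∩ 2·signedArea(CBD) = 110/3]
4. C_y = -14/3  [CA · BD = 15 ∩ 2·signedArea(CBD) = 110/3]
   → C = (6, -14/3)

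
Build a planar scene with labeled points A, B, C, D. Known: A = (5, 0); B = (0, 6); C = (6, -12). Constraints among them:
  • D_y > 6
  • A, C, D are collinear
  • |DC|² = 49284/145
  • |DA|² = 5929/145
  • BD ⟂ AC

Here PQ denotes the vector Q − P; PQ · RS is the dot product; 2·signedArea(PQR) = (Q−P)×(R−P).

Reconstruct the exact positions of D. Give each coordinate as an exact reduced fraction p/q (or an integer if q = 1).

D = (648/145, 924/145)

1. D_x = 648/145  [A, C, D are collinear ∩ BD ⟂ AC]
2. D_y = 924/145  [A, C, D are collinear ∩ BD ⟂ AC]
   → D = (648/145, 924/145)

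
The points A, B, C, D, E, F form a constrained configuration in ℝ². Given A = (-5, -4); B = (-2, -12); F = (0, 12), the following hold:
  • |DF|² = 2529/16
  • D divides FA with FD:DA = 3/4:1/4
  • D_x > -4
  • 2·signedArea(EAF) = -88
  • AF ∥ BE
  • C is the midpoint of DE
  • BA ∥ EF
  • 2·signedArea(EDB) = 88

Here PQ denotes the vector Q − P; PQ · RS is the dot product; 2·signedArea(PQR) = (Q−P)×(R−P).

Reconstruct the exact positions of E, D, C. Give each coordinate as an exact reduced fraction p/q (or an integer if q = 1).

C = (-3/8, 2)
D = (-15/4, 0)
E = (3, 4)

1. E_x = 3  [BA ∥ EF ∩ AF ∥ BE]
2. E_y = 4  [BA ∥ EF ∩ AF ∥ BE]
   → E = (3, 4)
3. D_x = -15/4  [D divides FA with FD:DA = 3/4:1/4]
4. D_y = 0  [D divides FA with FD:DA = 3/4:1/4]
   → D = (-15/4, 0)
5. C_x = -3/8  [C is the midpoint of DE]
6. C_y = 2  [C is the midpoint of DE]
   → C = (-3/8, 2)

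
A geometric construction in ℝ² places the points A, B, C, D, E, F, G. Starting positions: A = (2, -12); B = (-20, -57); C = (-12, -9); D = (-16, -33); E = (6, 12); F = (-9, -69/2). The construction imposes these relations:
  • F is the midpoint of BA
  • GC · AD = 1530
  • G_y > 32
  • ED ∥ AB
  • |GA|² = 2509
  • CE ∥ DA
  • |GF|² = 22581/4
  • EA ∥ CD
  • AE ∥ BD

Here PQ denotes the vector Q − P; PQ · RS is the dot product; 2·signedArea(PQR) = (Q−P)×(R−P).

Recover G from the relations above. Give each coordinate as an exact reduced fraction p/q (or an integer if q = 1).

1. G_x = 24  [line 18·x + 21·y + -1125 = 0 ∩ |GA|² = 2509]
2. G_y = 33  [line 18·x + 21·y + -1125 = 0 ∩ |GA|² = 2509]
   → G = (24, 33)

G = (24, 33)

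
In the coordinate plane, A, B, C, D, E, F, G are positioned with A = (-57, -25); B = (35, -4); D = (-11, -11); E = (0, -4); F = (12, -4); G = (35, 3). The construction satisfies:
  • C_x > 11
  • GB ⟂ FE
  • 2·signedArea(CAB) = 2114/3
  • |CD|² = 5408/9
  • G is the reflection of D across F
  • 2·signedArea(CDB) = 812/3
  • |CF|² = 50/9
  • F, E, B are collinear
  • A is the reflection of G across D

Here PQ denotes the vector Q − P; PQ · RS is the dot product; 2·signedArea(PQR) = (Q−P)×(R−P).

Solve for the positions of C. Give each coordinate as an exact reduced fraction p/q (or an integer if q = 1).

C = (35/3, -5/3)

1. C_x = 35/3  [2·signedArea(CDB) = 812/3 ∩ 2·signedArea(CAB) = 2114/3]
2. C_y = -5/3  [2·signedArea(CDB) = 812/3 ∩ 2·signedArea(CAB) = 2114/3]
   → C = (35/3, -5/3)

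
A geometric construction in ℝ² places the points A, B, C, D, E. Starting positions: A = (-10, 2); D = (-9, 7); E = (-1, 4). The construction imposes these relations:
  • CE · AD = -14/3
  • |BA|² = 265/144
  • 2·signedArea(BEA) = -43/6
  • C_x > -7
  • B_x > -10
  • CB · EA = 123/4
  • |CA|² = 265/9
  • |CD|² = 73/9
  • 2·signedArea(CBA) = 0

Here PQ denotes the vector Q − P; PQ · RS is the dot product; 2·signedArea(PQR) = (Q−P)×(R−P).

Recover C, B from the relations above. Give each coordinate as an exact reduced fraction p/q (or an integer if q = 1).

1. C_x = -19/3  [line -1·x + -5·y + 71/3 = 0 ∩ |CD|² = 73/9]
2. C_y = 6  [line -1·x + -5·y + 71/3 = 0 ∩ |CD|² = 73/9]
   → C = (-19/3, 6)
3. B_x = -109/12  [2·signedArea(CBA) = 0 ∩ 2·signedArea(BEA) = -43/6]
4. B_y = 3  [2·signedArea(CBA) = 0 ∩ 2·signedArea(BEA) = -43/6]
   → B = (-109/12, 3)

B = (-109/12, 3)
C = (-19/3, 6)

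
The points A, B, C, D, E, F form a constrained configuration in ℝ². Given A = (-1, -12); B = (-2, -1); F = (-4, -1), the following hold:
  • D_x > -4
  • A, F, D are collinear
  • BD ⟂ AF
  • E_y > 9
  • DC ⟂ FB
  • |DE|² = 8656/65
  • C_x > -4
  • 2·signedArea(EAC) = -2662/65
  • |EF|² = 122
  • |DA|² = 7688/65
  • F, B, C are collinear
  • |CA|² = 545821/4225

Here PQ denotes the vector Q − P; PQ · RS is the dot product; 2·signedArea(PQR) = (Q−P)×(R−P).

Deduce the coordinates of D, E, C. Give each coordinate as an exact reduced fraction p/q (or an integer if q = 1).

C = (-251/65, -1)
D = (-251/65, -98/65)
E = (-3, 10)

1. D_x = -251/65  [A, F, D are collinear ∩ BD ⟂ AF]
2. D_y = -98/65  [A, F, D are collinear ∩ BD ⟂ AF]
   → D = (-251/65, -98/65)
3. C_x = -251/65  [F, B, C are collinear ∩ DC ⟂ FB]
4. C_y = -1  [F, B, C are collinear ∩ DC ⟂ FB]
   → C = (-251/65, -1)
5. E_x = -3  [line -11·x + -186/65·y + -57/13 = 0 ∩ |EF|² = 122]
6. E_y = 10  [line -11·x + -186/65·y + -57/13 = 0 ∩ |EF|² = 122]
   → E = (-3, 10)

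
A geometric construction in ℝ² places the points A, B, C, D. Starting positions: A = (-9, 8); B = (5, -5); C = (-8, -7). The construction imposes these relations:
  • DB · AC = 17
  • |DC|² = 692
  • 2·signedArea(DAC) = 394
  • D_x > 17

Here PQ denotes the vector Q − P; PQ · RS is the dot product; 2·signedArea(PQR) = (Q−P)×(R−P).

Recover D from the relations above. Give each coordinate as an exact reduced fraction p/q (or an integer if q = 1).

1. D_x = 18  [2·signedArea(DAC) = 394 ∩ DB · AC = 17]
2. D_y = -3  [2·signedArea(DAC) = 394 ∩ DB · AC = 17]
   → D = (18, -3)

D = (18, -3)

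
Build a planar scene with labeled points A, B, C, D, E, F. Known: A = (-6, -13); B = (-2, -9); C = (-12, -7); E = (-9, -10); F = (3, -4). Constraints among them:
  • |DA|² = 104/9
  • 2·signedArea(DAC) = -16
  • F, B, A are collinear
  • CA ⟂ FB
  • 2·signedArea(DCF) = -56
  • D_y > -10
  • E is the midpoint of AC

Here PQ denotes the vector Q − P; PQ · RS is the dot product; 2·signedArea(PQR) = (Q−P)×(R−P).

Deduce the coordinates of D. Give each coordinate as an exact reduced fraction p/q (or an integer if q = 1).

1. D_x = -20/3  [2·signedArea(DAC) = -16 ∩ 2·signedArea(DCF) = -56]
2. D_y = -29/3  [2·signedArea(DAC) = -16 ∩ 2·signedArea(DCF) = -56]
   → D = (-20/3, -29/3)

D = (-20/3, -29/3)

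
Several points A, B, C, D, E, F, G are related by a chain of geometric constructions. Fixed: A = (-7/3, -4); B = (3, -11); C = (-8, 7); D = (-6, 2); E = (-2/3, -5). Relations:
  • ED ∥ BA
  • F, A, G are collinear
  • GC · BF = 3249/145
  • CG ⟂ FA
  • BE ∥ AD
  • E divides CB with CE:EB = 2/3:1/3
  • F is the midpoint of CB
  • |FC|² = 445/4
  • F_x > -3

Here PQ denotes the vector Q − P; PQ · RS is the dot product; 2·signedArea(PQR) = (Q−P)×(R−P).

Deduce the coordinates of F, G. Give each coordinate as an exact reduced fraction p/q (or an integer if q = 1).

1. F_x = -5/2  [F is the midpoint of CB]
2. F_y = -2  [F is the midpoint of CB]
   → F = (-5/2, -2)
3. G_x = -476/145  [F, A, G are collinear ∩ CG ⟂ FA]
4. G_y = 1072/145  [F, A, G are collinear ∩ CG ⟂ FA]
   → G = (-476/145, 1072/145)

F = (-5/2, -2)
G = (-476/145, 1072/145)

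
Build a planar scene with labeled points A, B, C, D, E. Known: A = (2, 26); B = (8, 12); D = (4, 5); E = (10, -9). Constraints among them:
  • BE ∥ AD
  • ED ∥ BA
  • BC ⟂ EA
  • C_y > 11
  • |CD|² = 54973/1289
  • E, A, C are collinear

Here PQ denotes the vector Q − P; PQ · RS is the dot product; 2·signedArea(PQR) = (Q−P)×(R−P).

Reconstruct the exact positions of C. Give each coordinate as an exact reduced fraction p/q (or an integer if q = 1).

C = (6882/1289, 14684/1289)

1. C_x = 6882/1289  [E, A, C are collinear ∩ BC ⟂ EA]
2. C_y = 14684/1289  [E, A, C are collinear ∩ BC ⟂ EA]
   → C = (6882/1289, 14684/1289)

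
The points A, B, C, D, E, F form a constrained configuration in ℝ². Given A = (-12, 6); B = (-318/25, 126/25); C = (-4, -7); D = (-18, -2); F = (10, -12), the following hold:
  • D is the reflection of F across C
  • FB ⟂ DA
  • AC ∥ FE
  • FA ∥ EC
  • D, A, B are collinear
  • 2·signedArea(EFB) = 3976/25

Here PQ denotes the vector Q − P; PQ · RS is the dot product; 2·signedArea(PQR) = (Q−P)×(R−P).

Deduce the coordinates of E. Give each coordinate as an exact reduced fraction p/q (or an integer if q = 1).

E = (18, -25)

1. E_x = 18  [FA ∥ EC ∩ AC ∥ FE]
2. E_y = -25  [FA ∥ EC ∩ AC ∥ FE]
   → E = (18, -25)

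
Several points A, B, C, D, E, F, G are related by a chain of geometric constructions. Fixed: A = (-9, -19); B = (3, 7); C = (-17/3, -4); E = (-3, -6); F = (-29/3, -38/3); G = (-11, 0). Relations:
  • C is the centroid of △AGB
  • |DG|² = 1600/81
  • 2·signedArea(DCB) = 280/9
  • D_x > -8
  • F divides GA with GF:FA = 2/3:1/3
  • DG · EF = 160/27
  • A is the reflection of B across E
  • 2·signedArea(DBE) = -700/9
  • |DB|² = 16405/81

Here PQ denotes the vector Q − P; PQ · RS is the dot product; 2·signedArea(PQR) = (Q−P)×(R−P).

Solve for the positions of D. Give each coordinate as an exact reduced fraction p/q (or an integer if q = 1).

1. D_x = -67/9  [2·signedArea(DBE) = -700/9 ∩ DG · EF = 160/27]
2. D_y = -8/3  [2·signedArea(DBE) = -700/9 ∩ DG · EF = 160/27]
   → D = (-67/9, -8/3)

D = (-67/9, -8/3)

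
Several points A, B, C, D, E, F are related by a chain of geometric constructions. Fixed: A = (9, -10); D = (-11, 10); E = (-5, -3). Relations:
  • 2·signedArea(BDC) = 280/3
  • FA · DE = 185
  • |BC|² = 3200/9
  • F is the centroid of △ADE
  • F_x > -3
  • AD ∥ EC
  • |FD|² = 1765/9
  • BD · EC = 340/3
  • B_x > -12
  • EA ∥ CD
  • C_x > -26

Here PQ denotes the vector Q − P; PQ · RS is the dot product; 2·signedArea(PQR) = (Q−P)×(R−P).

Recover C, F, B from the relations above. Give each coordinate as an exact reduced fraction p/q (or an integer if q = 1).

1. C_x = -25  [EA ∥ CD ∩ AD ∥ EC]
2. C_y = 17  [EA ∥ CD ∩ AD ∥ EC]
   → C = (-25, 17)
3. F_x = -7/3  [F is the centroid of △ADE]
4. F_y = -1  [F is the centroid of △ADE]
   → F = (-7/3, -1)
5. B_x = -35/3  [BD · EC = 340/3 ∩ 2·signedArea(BDC) = 280/3]
6. B_y = 11/3  [BD · EC = 340/3 ∩ 2·signedArea(BDC) = 280/3]
   → B = (-35/3, 11/3)

B = (-35/3, 11/3)
C = (-25, 17)
F = (-7/3, -1)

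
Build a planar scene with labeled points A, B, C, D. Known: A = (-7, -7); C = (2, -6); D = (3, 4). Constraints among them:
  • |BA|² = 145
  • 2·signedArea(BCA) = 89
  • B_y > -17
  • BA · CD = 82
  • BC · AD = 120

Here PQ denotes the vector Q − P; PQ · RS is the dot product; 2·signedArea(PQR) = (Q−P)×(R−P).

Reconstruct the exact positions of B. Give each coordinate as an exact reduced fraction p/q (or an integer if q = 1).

1. B_x = 1  [BC · AD = 120 ∩ BA · CD = 82]
2. B_y = -16  [BC · AD = 120 ∩ BA · CD = 82]
   → B = (1, -16)

B = (1, -16)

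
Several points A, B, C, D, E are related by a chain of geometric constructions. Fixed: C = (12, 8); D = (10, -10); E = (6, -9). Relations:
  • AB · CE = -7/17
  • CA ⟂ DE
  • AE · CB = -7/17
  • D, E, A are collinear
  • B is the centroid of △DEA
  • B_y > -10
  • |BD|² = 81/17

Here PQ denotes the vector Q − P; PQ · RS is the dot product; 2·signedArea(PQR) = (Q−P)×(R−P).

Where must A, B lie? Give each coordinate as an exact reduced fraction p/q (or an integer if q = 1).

A = (130/17, -160/17)
B = (134/17, -161/17)

1. A_x = 130/17  [D, E, A are collinear ∩ CA ⟂ DE]
2. A_y = -160/17  [D, E, A are collinear ∩ CA ⟂ DE]
   → A = (130/17, -160/17)
3. B_x = 134/17  [B is the centroid of △DEA]
4. B_y = -161/17  [B is the centroid of △DEA]
   → B = (134/17, -161/17)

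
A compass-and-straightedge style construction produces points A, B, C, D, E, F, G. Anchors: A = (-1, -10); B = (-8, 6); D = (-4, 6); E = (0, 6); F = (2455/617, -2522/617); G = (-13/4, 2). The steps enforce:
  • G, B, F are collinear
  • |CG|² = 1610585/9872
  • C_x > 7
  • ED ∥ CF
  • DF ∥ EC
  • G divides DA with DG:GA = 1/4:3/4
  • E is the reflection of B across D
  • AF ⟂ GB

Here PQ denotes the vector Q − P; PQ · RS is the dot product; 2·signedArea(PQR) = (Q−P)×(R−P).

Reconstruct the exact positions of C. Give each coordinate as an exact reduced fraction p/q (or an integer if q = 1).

C = (4923/617, -2522/617)

1. C_x = 4923/617  [ED ∥ CF ∩ DF ∥ EC]
2. C_y = -2522/617  [ED ∥ CF ∩ DF ∥ EC]
   → C = (4923/617, -2522/617)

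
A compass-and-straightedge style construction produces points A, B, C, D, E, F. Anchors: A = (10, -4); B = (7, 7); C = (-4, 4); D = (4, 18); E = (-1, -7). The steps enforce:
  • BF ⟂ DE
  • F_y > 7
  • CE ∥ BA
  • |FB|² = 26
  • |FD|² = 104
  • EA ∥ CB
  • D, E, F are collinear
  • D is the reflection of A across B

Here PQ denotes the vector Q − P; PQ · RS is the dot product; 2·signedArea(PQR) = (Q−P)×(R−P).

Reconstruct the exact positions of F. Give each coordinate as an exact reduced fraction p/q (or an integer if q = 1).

F = (2, 8)

1. F_x = 2  [D, E, F are collinear ∩ BF ⟂ DE]
2. F_y = 8  [D, E, F are collinear ∩ BF ⟂ DE]
   → F = (2, 8)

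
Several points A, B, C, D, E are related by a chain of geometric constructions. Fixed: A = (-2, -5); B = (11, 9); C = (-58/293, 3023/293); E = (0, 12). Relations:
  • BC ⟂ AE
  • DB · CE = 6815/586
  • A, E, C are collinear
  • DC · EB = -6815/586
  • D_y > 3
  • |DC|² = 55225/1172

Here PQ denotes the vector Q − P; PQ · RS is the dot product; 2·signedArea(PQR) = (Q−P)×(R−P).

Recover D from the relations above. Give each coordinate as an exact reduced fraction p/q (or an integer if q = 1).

1. D_x = -1  [DB · CE = 6815/586 ∩ DC · EB = -6815/586]
2. D_y = 7/2  [DB · CE = 6815/586 ∩ DC · EB = -6815/586]
   → D = (-1, 7/2)

D = (-1, 7/2)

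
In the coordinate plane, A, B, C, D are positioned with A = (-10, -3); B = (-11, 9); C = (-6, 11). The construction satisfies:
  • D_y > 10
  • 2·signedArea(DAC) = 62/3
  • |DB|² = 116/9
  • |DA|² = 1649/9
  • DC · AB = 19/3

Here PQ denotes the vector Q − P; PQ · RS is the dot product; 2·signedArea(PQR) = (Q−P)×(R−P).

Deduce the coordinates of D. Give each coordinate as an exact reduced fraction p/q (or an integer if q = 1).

1. D_x = -23/3  [DC · AB = 19/3 ∩ 2·signedArea(DAC) = 62/3]
2. D_y = 31/3  [DC · AB = 19/3 ∩ 2·signedArea(DAC) = 62/3]
   → D = (-23/3, 31/3)

D = (-23/3, 31/3)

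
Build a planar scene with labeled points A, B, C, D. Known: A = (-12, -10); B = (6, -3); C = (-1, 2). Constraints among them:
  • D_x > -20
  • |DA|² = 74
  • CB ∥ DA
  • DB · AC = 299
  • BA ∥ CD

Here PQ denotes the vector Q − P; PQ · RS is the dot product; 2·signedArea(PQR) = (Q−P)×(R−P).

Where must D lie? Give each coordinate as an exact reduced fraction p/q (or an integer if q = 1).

D = (-19, -5)

1. D_x = -19  [CB ∥ DA ∩ BA ∥ CD]
2. D_y = -5  [CB ∥ DA ∩ BA ∥ CD]
   → D = (-19, -5)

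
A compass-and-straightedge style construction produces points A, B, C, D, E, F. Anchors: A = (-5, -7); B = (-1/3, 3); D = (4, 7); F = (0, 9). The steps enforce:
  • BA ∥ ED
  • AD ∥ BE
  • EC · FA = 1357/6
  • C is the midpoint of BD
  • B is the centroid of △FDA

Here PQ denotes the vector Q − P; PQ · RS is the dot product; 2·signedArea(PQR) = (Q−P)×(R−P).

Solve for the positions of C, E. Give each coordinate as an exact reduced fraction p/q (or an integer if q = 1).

1. C_x = 11/6  [C is the midpoint of BD]
2. C_y = 5  [C is the midpoint of BD]
   → C = (11/6, 5)
3. E_x = 26/3  [BA ∥ ED ∩ AD ∥ BE]
4. E_y = 17  [BA ∥ ED ∩ AD ∥ BE]
   → E = (26/3, 17)

C = (11/6, 5)
E = (26/3, 17)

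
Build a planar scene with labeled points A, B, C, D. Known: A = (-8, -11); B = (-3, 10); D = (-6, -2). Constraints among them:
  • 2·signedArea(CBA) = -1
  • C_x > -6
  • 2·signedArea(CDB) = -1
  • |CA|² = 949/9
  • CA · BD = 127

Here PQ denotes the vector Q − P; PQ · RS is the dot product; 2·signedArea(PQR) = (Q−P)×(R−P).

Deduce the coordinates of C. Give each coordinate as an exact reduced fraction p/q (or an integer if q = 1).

1. C_x = -17/3  [2·signedArea(CDB) = -1 ∩ CA · BD = 127]
2. C_y = -1  [2·signedArea(CDB) = -1 ∩ CA · BD = 127]
   → C = (-17/3, -1)

C = (-17/3, -1)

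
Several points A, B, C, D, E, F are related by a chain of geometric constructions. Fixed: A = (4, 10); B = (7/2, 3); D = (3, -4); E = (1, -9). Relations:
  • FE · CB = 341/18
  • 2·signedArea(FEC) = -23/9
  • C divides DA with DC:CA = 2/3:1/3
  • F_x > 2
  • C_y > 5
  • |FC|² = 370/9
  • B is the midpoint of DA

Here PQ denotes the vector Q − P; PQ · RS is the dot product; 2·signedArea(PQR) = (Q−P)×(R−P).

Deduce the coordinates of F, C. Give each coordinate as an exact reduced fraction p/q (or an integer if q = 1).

C = (11/3, 16/3)
F = (8/3, -1)

1. C_x = 11/3  [C divides DA with DC:CA = 2/3:1/3]
2. C_y = 16/3  [C divides DA with DC:CA = 2/3:1/3]
   → C = (11/3, 16/3)
3. F_x = 8/3  [FE · CB = 341/18 ∩ 2·signedArea(FEC) = -23/9]
4. F_y = -1  [FE · CB = 341/18 ∩ 2·signedArea(FEC) = -23/9]
   → F = (8/3, -1)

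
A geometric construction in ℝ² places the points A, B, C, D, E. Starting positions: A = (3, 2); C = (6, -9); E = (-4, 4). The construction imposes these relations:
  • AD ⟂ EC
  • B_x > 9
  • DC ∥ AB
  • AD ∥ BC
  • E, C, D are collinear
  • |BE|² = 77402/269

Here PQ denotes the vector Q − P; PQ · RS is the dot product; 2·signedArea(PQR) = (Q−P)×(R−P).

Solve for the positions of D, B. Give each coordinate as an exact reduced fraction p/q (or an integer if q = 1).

1. D_x = -116/269  [E, C, D are collinear ∩ AD ⟂ EC]
2. D_y = -172/269  [E, C, D are collinear ∩ AD ⟂ EC]
   → D = (-116/269, -172/269)
3. B_x = 2537/269  [AD ∥ BC ∩ DC ∥ AB]
4. B_y = -1711/269  [AD ∥ BC ∩ DC ∥ AB]
   → B = (2537/269, -1711/269)

B = (2537/269, -1711/269)
D = (-116/269, -172/269)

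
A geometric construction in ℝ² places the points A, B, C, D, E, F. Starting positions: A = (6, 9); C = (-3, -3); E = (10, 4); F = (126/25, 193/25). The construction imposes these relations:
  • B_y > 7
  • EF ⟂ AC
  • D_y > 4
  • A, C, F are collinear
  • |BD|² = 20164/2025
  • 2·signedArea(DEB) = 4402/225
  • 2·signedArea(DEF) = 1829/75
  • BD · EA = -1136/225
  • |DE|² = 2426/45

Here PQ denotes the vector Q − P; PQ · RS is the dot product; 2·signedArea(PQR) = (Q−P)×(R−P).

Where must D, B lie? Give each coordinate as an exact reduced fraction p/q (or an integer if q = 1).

1. D_x = 67/25  [line -93/25·x + -124/25·y + 2449/75 = 0 ∩ |DE|² = 2426/45]
2. D_y = 343/75  [line -93/25·x + -124/25·y + 2449/75 = 0 ∩ |DE|² = 2426/45]
   → D = (67/25, 343/75)
3. B_x = 343/75  [BD · EA = -1136/225 ∩ 2·signedArea(DEB) = 4402/225]
4. B_y = 1597/225  [BD · EA = -1136/225 ∩ 2·signedArea(DEB) = 4402/225]
   → B = (343/75, 1597/225)

B = (343/75, 1597/225)
D = (67/25, 343/75)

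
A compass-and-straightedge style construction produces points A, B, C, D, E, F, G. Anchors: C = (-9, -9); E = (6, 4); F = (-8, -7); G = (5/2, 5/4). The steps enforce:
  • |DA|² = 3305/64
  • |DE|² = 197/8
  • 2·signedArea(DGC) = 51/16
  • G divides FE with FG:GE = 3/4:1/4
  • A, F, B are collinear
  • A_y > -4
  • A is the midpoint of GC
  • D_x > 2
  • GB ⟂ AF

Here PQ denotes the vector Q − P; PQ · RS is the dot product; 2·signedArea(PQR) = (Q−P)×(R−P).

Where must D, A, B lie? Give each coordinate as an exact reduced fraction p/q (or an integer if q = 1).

A = (-13/4, -31/8)
B = (12895/4138, 2593/8276)
D = (9/4, 3/4)

1. A_x = -13/4  [A is the midpoint of GC]
2. A_y = -31/8  [A is the midpoint of GC]
   → A = (-13/4, -31/8)
3. B_x = 12895/4138  [A, F, B are collinear ∩ GB ⟂ AF]
4. B_y = 2593/8276  [A, F, B are collinear ∩ GB ⟂ AF]
   → B = (12895/4138, 2593/8276)
5. D_x = 9/4  [line 41/4·x + -23/2·y + -231/16 = 0 ∩ |DA|² = 3305/64]
6. D_y = 3/4  [line 41/4·x + -23/2·y + -231/16 = 0 ∩ |DA|² = 3305/64]
   → D = (9/4, 3/4)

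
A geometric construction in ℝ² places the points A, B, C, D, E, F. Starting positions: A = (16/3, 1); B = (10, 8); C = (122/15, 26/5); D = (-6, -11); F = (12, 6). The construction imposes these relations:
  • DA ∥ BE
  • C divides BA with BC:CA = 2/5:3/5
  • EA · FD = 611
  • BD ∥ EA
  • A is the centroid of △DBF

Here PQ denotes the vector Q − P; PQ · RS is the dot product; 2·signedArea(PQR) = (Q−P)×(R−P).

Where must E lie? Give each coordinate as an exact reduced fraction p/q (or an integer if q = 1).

E = (64/3, 20)

1. E_x = 64/3  [BD ∥ EA ∩ DA ∥ BE]
2. E_y = 20  [BD ∥ EA ∩ DA ∥ BE]
   → E = (64/3, 20)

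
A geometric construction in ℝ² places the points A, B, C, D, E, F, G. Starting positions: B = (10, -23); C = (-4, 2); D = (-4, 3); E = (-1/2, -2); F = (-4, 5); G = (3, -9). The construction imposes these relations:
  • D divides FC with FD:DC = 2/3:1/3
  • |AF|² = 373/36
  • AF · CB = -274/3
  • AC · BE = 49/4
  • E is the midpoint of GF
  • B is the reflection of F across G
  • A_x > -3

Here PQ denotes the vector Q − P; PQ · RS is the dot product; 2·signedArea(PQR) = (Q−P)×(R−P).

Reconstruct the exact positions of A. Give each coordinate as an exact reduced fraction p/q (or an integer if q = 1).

A = (-17/6, 2)

1. A_x = -17/6  [AC · BE = 49/4 ∩ AF · CB = -274/3]
2. A_y = 2  [AC · BE = 49/4 ∩ AF · CB = -274/3]
   → A = (-17/6, 2)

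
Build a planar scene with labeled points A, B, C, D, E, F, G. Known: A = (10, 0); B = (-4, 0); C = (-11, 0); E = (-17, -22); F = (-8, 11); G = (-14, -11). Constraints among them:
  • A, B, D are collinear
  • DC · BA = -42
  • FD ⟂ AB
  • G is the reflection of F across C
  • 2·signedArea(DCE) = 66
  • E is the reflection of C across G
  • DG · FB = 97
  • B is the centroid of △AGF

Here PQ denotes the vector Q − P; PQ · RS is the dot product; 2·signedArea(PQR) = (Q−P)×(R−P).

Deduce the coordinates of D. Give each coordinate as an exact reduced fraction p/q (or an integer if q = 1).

D = (-8, 0)

1. D_x = -8  [A, B, D are collinear ∩ FD ⟂ AB]
2. D_y = 0  [A, B, D are collinear ∩ FD ⟂ AB]
   → D = (-8, 0)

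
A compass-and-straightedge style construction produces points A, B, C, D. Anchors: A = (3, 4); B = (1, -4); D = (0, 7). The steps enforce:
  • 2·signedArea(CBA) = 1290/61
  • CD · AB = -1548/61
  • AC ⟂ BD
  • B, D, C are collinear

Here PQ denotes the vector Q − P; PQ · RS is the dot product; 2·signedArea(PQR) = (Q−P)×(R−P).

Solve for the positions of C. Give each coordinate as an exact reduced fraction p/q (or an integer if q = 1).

C = (18/61, 229/61)

1. C_x = 18/61  [B, D, C are collinear ∩ AC ⟂ BD]
2. C_y = 229/61  [B, D, C are collinear ∩ AC ⟂ BD]
   → C = (18/61, 229/61)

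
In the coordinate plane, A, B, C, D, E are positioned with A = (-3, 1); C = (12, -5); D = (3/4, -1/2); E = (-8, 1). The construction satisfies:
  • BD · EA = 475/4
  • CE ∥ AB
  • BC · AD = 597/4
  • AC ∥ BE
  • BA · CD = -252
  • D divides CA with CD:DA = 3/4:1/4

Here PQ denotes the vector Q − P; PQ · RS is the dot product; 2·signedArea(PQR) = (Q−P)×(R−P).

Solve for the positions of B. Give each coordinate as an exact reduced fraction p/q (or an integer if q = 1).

B = (-23, 7)

1. B_x = -23  [AC ∥ BE ∩ CE ∥ AB]
2. B_y = 7  [AC ∥ BE ∩ CE ∥ AB]
   → B = (-23, 7)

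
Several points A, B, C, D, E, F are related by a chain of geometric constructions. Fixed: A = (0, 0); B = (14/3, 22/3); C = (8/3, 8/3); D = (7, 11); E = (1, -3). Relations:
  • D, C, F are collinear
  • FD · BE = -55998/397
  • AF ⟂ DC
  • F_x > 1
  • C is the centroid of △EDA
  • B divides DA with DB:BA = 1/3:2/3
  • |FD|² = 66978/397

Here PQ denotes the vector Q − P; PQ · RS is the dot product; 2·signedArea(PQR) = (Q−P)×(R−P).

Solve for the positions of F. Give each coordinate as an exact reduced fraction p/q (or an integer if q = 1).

F = (400/397, -208/397)

1. F_x = 400/397  [D, C, F are collinear ∩ AF ⟂ DC]
2. F_y = -208/397  [D, C, F are collinear ∩ AF ⟂ DC]
   → F = (400/397, -208/397)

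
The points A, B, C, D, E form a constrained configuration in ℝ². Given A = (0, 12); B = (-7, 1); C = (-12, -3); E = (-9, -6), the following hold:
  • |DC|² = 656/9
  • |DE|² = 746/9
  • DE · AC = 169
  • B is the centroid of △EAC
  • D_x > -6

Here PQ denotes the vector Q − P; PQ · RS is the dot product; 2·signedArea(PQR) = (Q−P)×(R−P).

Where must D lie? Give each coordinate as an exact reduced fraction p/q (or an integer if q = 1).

1. D_x = -16/3  [line 12·x + 15·y + 29 = 0 ∩ |DC|² = 656/9]
2. D_y = 7/3  [line 12·x + 15·y + 29 = 0 ∩ |DC|² = 656/9]
   → D = (-16/3, 7/3)

D = (-16/3, 7/3)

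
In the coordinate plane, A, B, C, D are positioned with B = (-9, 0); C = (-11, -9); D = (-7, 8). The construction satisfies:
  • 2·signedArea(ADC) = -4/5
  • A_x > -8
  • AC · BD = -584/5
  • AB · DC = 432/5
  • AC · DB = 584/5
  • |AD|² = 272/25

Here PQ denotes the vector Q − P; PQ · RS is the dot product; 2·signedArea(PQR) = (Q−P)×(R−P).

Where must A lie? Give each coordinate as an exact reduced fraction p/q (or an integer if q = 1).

1. A_x = -39/5  [AB · DC = 432/5 ∩ AC · DB = 584/5]
2. A_y = 24/5  [AB · DC = 432/5 ∩ AC · DB = 584/5]
   → A = (-39/5, 24/5)

A = (-39/5, 24/5)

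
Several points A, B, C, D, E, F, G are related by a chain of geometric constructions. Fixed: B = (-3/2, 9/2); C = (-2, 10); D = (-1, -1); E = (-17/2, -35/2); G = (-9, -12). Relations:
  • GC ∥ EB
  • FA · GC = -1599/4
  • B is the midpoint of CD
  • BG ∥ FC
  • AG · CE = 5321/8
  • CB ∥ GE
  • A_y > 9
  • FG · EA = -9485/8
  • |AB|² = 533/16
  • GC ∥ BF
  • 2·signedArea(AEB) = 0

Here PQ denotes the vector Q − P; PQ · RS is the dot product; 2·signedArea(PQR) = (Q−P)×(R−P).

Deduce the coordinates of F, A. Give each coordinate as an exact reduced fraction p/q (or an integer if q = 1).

A = (1/4, 10)
F = (11/2, 53/2)

1. F_x = 11/2  [BG ∥ FC ∩ GC ∥ BF]
2. F_y = 53/2  [BG ∥ FC ∩ GC ∥ BF]
   → F = (11/2, 53/2)
3. A_x = 1/4  [2·signedArea(AEB) = 0 ∩ FG · EA = -9485/8]
4. A_y = 10  [2·signedArea(AEB) = 0 ∩ FG · EA = -9485/8]
   → A = (1/4, 10)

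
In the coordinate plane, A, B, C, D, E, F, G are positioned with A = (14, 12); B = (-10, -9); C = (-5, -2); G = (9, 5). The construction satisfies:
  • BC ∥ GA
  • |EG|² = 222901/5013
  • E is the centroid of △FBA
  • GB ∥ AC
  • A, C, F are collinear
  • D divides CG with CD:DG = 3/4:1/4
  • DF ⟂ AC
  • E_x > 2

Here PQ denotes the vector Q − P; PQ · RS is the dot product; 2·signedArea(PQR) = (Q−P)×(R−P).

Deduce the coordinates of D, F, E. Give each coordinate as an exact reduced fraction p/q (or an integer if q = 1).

D = (11/2, 13/4)
E = (4630/1671, 4379/1671)
F = (2402/557, 2708/557)

1. D_x = 11/2  [D divides CG with CD:DG = 3/4:1/4]
2. D_y = 13/4  [D divides CG with CD:DG = 3/4:1/4]
   → D = (11/2, 13/4)
3. F_x = 2402/557  [A, C, F are collinear ∩ DF ⟂ AC]
4. F_y = 2708/557  [A, C, F are collinear ∩ DF ⟂ AC]
   → F = (2402/557, 2708/557)
5. E_x = 4630/1671  [E is the centroid of △FBA]
6. E_y = 4379/1671  [E is the centroid of △FBA]
   → E = (4630/1671, 4379/1671)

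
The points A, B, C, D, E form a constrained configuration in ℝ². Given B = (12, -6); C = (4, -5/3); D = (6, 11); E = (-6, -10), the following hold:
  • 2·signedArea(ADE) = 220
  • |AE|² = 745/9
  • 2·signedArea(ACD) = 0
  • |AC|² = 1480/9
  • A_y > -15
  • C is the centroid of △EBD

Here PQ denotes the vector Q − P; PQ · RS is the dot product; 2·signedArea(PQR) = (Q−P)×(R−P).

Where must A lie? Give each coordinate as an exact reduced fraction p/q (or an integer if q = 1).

1. A_x = 2  [2·signedArea(ACD) = 0 ∩ 2·signedArea(ADE) = 220]
2. A_y = -43/3  [2·signedArea(ACD) = 0 ∩ 2·signedArea(ADE) = 220]
   → A = (2, -43/3)

A = (2, -43/3)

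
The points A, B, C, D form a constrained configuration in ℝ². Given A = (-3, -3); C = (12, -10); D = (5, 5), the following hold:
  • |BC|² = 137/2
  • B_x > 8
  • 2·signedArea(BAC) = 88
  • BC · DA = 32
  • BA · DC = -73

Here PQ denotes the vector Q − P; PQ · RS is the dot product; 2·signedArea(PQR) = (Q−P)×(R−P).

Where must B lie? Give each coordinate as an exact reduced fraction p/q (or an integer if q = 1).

B = (17/2, -5/2)

1. B_x = 17/2  [BA · DC = -73 ∩ 2·signedArea(BAC) = 88]
2. B_y = -5/2  [BA · DC = -73 ∩ 2·signedArea(BAC) = 88]
   → B = (17/2, -5/2)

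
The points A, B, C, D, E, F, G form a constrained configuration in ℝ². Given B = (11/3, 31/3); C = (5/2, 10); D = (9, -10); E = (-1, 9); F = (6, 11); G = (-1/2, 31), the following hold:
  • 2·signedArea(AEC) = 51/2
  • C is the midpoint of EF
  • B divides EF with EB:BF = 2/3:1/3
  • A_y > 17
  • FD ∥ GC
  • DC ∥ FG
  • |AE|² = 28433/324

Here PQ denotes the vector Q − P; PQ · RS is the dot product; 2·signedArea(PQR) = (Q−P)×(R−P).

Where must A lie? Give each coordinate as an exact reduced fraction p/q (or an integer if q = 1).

A = (55/18, 157/9)

1. A_x = 55/18  [line -1·x + 7/2·y + -58 = 0 ∩ |AE|² = 28433/324]
2. A_y = 157/9  [line -1·x + 7/2·y + -58 = 0 ∩ |AE|² = 28433/324]
   → A = (55/18, 157/9)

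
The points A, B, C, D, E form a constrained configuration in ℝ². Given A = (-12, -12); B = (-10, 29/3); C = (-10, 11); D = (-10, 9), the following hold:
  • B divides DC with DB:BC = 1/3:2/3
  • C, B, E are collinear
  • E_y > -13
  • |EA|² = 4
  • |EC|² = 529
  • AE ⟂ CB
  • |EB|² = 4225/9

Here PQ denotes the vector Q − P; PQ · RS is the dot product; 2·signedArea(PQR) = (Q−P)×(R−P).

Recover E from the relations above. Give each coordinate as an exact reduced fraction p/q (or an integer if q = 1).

E = (-10, -12)

1. E_x = -10  [C, B, E are collinear ∩ AE ⟂ CB]
2. E_y = -12  [C, B, E are collinear ∩ AE ⟂ CB]
   → E = (-10, -12)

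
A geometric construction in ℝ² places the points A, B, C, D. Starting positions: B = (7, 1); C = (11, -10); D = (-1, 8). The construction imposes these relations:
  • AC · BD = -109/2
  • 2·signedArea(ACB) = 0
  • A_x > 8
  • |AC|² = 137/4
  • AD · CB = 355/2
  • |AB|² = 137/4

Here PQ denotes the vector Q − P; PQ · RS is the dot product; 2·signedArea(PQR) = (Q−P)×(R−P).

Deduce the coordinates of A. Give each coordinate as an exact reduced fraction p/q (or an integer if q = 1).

A = (9, -9/2)

1. A_x = 9  [2·signedArea(ACB) = 0 ∩ AD · CB = 355/2]
2. A_y = -9/2  [2·signedArea(ACB) = 0 ∩ AD · CB = 355/2]
   → A = (9, -9/2)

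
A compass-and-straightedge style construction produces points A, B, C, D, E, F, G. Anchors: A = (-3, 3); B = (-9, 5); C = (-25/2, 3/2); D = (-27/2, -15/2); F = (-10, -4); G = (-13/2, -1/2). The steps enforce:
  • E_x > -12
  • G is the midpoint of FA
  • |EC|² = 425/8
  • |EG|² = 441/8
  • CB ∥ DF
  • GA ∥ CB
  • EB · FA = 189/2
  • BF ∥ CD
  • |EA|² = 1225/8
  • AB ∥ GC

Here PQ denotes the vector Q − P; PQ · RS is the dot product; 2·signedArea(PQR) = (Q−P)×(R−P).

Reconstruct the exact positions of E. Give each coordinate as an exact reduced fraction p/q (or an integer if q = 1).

1. E_x = -47/4  [line -7·x + -7·y + -245/2 = 0 ∩ |EA|² = 1225/8]
2. E_y = -23/4  [line -7·x + -7·y + -245/2 = 0 ∩ |EA|² = 1225/8]
   → E = (-47/4, -23/4)

E = (-47/4, -23/4)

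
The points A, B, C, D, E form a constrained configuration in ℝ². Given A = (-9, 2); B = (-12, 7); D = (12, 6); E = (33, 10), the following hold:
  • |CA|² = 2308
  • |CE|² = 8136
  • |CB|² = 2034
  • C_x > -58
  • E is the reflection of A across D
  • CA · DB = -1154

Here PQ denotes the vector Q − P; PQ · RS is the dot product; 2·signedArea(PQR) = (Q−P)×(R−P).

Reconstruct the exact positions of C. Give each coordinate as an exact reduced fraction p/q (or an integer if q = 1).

C = (-57, 4)

1. C_x = -57  [line 24·x + -1·y + 1372 = 0 ∩ |CA|² = 2308]
2. C_y = 4  [line 24·x + -1·y + 1372 = 0 ∩ |CA|² = 2308]
   → C = (-57, 4)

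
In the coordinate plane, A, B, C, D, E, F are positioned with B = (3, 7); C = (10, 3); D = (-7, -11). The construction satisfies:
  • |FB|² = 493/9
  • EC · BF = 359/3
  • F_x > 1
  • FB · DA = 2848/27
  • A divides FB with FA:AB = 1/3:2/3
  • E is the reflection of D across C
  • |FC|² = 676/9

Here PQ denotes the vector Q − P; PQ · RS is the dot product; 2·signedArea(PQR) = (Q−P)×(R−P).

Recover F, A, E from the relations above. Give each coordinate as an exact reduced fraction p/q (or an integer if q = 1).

A = (7/3, 19/9)
E = (27, 17)
F = (2, -1/3)

1. E_x = 27  [E is the reflection of D across C]
2. E_y = 17  [E is the reflection of D across C]
   → E = (27, 17)
3. F_x = 2  [line -17·x + -14·y + 88/3 = 0 ∩ |FB|² = 493/9]
4. F_y = -1/3  [line -17·x + -14·y + 88/3 = 0 ∩ |FB|² = 493/9]
   → F = (2, -1/3)
5. A_x = 7/3  [FB · DA = 2848/27 ∩ A divides FB with FA:AB = 1/3:2/3]
6. A_y = 19/9  [FB · DA = 2848/27 ∩ A divides FB with FA:AB = 1/3:2/3]
   → A = (7/3, 19/9)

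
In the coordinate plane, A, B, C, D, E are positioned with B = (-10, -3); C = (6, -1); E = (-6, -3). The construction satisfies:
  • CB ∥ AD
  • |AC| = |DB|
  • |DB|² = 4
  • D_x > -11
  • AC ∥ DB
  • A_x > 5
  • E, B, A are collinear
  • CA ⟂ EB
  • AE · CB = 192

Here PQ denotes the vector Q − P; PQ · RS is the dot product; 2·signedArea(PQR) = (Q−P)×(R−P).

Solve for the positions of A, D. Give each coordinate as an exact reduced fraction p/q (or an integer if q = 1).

A = (6, -3)
D = (-10, -5)

1. A_x = 6  [E, B, A are collinear ∩ CA ⟂ EB]
2. A_y = -3  [E, B, A are collinear ∩ CA ⟂ EB]
   → A = (6, -3)
3. D_x = -10  [AC ∥ DB ∩ CB ∥ AD]
4. D_y = -5  [AC ∥ DB ∩ CB ∥ AD]
   → D = (-10, -5)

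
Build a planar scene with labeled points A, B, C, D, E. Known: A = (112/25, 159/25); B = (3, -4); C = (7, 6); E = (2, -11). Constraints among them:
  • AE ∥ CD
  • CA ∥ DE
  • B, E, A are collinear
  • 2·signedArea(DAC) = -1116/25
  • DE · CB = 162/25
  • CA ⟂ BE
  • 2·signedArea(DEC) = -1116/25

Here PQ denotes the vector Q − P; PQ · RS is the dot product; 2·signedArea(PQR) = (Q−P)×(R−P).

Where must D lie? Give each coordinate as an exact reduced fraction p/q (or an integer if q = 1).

D = (113/25, -284/25)

1. D_x = 113/25  [CA ∥ DE ∩ AE ∥ CD]
2. D_y = -284/25  [CA ∥ DE ∩ AE ∥ CD]
   → D = (113/25, -284/25)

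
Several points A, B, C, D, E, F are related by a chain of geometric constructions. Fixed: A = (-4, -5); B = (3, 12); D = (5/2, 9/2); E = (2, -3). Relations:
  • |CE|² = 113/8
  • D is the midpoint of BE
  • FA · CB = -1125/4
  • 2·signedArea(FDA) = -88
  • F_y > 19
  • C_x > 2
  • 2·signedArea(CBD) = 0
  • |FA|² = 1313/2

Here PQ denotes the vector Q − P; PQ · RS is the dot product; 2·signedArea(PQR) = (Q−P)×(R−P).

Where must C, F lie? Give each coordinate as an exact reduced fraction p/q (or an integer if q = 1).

C = (9/4, 3/4)
F = (7/2, 39/2)

1. C_x = 9/4  [line 15/2·x + -1/2·y + -33/2 = 0 ∩ |CE|² = 113/8]
2. C_y = 3/4  [line 15/2·x + -1/2·y + -33/2 = 0 ∩ |CE|² = 113/8]
   → C = (9/4, 3/4)
3. F_x = 7/2  [2·signedArea(FDA) = -88 ∩ FA · CB = -1125/4]
4. F_y = 39/2  [2·signedArea(FDA) = -88 ∩ FA · CB = -1125/4]
   → F = (7/2, 39/2)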